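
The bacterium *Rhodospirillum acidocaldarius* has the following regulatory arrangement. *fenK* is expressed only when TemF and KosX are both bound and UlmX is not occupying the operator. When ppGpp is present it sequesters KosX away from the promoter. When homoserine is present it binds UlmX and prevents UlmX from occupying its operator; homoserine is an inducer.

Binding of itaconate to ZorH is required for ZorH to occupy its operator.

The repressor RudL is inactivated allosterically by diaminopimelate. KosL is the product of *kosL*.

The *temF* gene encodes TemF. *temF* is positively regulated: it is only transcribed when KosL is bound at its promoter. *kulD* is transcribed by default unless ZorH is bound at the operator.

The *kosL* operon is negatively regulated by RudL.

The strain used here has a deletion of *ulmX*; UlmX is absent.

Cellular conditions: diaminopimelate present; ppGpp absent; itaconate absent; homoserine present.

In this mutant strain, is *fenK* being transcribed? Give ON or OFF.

Diaminopimelate is present, so RudL is inactive.
With no repressor bound, *kosL* is transcribed.
So KosL is produced and active.
No repressor is bound and KosL is active, so *temF* is transcribed.
So TemF is produced and active.
ppGpp is absent, so KosX is active.
UlmX is non-functional in this strain, so it has no effect.
No repressor is bound and TemF and KosX are active, so *fenK* is transcribed.

ON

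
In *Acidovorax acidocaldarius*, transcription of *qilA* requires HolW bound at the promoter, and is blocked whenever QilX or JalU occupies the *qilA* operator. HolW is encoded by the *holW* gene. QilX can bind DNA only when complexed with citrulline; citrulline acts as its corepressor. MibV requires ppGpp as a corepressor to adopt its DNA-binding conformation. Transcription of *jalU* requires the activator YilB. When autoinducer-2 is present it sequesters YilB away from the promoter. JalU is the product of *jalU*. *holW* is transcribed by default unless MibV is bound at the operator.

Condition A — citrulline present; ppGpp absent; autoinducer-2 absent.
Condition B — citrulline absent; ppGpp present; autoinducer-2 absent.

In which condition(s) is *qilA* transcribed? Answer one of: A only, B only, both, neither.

Condition A:
Citrulline is present, so QilX is active.
ppGpp is absent, so MibV is inactive.
With no repressor bound, *holW* is transcribed.
So HolW is produced and active.
Autoinducer-2 is absent, so YilB is active.
No repressor is bound and YilB is active, so *jalU* is transcribed.
So JalU is produced and active.
With repressor QilX bound, *qilA* is not transcribed.
→ *qilA* is OFF in A.
Condition B:
Citrulline is absent, so QilX is inactive.
ppGpp is present, so MibV is active.
With repressor MibV bound, *holW* is not transcribed.
So HolW is not produced.
Autoinducer-2 is absent, so YilB is active.
No repressor is bound and YilB is active, so *jalU* is transcribed.
So JalU is produced and active.
With repressor JalU bound, *qilA* is not transcribed.
→ *qilA* is OFF in B.

neither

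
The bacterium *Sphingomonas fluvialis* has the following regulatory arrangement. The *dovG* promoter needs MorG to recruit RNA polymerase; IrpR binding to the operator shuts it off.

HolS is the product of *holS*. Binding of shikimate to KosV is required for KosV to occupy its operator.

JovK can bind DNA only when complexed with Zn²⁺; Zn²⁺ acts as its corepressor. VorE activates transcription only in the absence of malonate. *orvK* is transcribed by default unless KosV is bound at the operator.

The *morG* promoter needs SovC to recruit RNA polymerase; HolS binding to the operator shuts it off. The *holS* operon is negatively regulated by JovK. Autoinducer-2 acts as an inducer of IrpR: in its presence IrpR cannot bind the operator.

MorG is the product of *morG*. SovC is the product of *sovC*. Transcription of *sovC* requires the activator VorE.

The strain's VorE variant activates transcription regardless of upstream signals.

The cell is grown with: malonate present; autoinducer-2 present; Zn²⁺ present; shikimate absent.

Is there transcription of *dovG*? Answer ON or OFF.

Autoinducer-2 is present, so IrpR is inactive.
Zn²⁺ is present, so JovK is active.
With repressor JovK bound, *holS* is not transcribed.
So HolS is not produced.
VorE is constitutively active in this strain.
No repressor is bound and VorE is active, so *sovC* is transcribed.
So SovC is produced and active.
No repressor is bound and SovC is active, so *morG* is transcribed.
So MorG is produced and active.
No repressor is bound and MorG is active, so *dovG* is transcribed.

ON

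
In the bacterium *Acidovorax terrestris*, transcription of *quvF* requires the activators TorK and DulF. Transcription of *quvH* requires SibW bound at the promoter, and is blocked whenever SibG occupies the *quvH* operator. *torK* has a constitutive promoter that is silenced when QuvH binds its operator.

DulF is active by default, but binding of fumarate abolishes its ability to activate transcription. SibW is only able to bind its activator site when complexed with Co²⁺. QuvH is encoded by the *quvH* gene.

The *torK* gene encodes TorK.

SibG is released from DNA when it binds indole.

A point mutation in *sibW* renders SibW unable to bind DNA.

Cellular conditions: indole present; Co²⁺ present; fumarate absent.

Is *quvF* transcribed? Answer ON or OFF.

Indole is present, so SibG is inactive.
SibW is non-functional in this strain, so it has no effect.
Required activator SibW is absent, so *quvH* is not transcribed.
So QuvH is not produced.
With no repressor bound, *torK* is transcribed.
So TorK is produced and active.
Fumarate is absent, so DulF is active.
No repressor is bound and TorK and DulF are active, so *quvF* is transcribed.

ON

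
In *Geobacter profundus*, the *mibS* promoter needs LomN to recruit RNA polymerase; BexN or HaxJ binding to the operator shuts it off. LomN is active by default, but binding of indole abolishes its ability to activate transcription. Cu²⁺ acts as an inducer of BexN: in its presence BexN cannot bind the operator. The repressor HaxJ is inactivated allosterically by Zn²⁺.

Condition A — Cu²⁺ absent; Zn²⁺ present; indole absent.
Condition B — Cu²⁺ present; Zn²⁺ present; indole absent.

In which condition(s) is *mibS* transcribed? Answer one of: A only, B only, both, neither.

B only

Condition A:
Cu²⁺ is absent, so BexN is active.
Zn²⁺ is present, so HaxJ is inactive.
Indole is absent, so LomN is active.
With repressor BexN bound, *mibS* is not transcribed.
→ *mibS* is OFF in A.
Condition B:
Cu²⁺ is present, so BexN is inactive.
Zn²⁺ is present, so HaxJ is inactive.
Indole is absent, so LomN is active.
No repressor is bound and LomN is active, so *mibS* is transcribed.
→ *mibS* is ON in B.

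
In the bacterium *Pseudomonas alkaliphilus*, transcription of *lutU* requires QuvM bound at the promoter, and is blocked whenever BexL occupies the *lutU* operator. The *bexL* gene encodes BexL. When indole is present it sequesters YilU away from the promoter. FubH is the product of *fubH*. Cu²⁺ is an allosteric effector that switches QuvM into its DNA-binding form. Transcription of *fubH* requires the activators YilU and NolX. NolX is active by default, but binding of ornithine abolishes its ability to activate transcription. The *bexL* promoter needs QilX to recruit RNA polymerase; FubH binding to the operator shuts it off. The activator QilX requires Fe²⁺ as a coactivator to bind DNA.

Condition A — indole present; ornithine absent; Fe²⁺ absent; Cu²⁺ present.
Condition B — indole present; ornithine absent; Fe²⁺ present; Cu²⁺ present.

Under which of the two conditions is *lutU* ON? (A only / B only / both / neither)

Condition A:
Indole is present, so YilU is inactive.
Ornithine is absent, so NolX is active.
Required activator YilU is absent, so *fubH* is not transcribed.
So FubH is not produced.
Fe²⁺ is absent, so QilX is inactive.
Required activator QilX is absent, so *bexL* is not transcribed.
So BexL is not produced.
Cu²⁺ is present, so QuvM is active.
No repressor is bound and QuvM is active, so *lutU* is transcribed.
→ *lutU* is ON in A.
Condition B:
Indole is present, so YilU is inactive.
Ornithine is absent, so NolX is active.
Required activator YilU is absent, so *fubH* is not transcribed.
So FubH is not produced.
Fe²⁺ is present, so QilX is active.
No repressor is bound and QilX is active, so *bexL* is transcribed.
So BexL is produced and active.
Cu²⁺ is present, so QuvM is active.
With repressor BexL bound, *lutU* is not transcribed.
→ *lutU* is OFF in B.

A only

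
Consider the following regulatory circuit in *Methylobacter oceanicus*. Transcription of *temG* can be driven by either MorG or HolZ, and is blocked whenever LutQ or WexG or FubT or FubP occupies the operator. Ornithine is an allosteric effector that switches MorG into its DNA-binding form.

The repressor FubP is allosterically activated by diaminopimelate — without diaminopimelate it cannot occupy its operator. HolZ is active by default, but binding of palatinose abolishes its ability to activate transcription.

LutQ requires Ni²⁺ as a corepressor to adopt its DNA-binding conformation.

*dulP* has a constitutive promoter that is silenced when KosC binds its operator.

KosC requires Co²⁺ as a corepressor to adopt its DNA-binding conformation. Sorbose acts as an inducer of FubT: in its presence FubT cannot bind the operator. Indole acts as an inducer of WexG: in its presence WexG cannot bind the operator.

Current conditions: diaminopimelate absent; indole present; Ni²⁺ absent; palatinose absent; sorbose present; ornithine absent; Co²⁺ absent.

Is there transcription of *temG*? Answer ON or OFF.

Ni²⁺ is absent, so LutQ is inactive.
Indole is present, so WexG is inactive.
Sorbose is present, so FubT is inactive.
Ornithine is absent, so MorG is inactive.
Palatinose is absent, so HolZ is active.
Diaminopimelate is absent, so FubP is inactive.
Activator HolZ is present, so *temG* is transcribed.

ON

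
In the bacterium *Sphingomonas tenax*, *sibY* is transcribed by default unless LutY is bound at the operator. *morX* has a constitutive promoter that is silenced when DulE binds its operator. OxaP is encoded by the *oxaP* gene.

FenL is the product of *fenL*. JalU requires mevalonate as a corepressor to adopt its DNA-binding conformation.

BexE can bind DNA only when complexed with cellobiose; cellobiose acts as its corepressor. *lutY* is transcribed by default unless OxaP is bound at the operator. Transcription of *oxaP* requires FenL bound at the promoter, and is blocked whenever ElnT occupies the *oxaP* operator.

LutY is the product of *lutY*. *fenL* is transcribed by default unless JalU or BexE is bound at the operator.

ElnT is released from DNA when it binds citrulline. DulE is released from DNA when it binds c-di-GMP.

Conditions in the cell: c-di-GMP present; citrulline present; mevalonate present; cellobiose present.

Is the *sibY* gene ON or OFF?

OFF

Mevalonate is present, so JalU is active.
Cellobiose is present, so BexE is active.
With repressor JalU bound, *fenL* is not transcribed.
So FenL is not produced.
Citrulline is present, so ElnT is inactive.
Required activator FenL is absent, so *oxaP* is not transcribed.
So OxaP is not produced.
With no repressor bound, *lutY* is transcribed.
So LutY is produced and active.
With repressor LutY bound, *sibY* is not transcribed.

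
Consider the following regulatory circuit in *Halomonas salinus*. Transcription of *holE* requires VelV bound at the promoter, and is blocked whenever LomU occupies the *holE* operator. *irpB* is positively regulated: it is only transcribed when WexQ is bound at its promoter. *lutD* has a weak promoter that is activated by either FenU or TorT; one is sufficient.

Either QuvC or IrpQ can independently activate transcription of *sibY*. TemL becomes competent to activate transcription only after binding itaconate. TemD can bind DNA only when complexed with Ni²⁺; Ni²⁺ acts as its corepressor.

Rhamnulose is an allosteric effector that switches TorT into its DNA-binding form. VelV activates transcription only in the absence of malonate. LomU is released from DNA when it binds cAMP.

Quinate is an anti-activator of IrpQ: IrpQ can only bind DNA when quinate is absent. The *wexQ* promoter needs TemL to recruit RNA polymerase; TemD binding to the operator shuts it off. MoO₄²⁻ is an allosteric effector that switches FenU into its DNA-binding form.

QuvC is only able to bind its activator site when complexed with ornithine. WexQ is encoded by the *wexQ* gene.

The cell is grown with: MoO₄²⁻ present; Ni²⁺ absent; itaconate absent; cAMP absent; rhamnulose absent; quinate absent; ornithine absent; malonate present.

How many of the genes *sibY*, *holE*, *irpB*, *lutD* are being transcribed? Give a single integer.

Ornithine is absent, so QuvC is inactive.
Quinate is absent, so IrpQ is active.
Activator IrpQ is present, so *sibY* is transcribed.
→ *sibY* is ON.
Malonate is present, so VelV is inactive.
cAMP is absent, so LomU is active.
With repressor LomU bound, *holE* is not transcribed.
→ *holE* is OFF.
Itaconate is absent, so TemL is inactive.
Ni²⁺ is absent, so TemD is inactive.
Required activator TemL is absent, so *wexQ* is not transcribed.
So WexQ is not produced.
Required activator WexQ is absent, so *irpB* is not transcribed.
→ *irpB* is OFF.
MoO₄²⁻ is present, so FenU is active.
Rhamnulose is absent, so TorT is inactive.
Activator FenU is present, so *lutD* is transcribed.
→ *lutD* is ON.
2 of the 4 genes are transcribed.

2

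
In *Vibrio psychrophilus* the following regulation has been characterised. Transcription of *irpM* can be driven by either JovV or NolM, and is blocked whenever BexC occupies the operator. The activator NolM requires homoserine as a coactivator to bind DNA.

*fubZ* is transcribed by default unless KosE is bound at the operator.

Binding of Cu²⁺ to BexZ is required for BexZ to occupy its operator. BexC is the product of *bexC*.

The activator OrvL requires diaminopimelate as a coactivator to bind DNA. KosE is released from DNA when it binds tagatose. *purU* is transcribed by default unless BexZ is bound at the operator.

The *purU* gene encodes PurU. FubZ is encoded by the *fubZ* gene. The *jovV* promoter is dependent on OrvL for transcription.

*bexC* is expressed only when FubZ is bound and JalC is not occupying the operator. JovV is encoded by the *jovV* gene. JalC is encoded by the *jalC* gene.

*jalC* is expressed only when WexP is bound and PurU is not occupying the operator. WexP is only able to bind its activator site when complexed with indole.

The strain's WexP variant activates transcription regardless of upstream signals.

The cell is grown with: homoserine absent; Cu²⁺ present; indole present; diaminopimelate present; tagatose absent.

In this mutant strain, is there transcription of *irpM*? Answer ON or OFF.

Diaminopimelate is present, so OrvL is active.
No repressor is bound and OrvL is active, so *jovV* is transcribed.
So JovV is produced and active.
Cu²⁺ is present, so BexZ is active.
With repressor BexZ bound, *purU* is not transcribed.
So PurU is not produced.
WexP is constitutively active in this strain.
No repressor is bound and WexP is active, so *jalC* is transcribed.
So JalC is produced and active.
Tagatose is absent, so KosE is active.
With repressor KosE bound, *fubZ* is not transcribed.
So FubZ is not produced.
With repressor JalC bound, *bexC* is not transcribed.
So BexC is not produced.
Homoserine is absent, so NolM is inactive.
Activator JovV is present, so *irpM* is transcribed.

ON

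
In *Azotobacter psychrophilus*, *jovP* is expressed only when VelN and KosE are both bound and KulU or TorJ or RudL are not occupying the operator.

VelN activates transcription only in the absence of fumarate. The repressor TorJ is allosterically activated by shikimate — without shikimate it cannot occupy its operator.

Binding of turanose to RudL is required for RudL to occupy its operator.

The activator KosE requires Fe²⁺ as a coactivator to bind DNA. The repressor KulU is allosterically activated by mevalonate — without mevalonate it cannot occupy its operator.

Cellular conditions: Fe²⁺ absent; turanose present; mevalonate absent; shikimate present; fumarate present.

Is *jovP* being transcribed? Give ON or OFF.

Fumarate is present, so VelN is inactive.
Mevalonate is absent, so KulU is inactive.
Fe²⁺ is absent, so KosE is inactive.
Shikimate is present, so TorJ is active.
Turanose is present, so RudL is active.
With repressor TorJ bound, *jovP* is not transcribed.

OFF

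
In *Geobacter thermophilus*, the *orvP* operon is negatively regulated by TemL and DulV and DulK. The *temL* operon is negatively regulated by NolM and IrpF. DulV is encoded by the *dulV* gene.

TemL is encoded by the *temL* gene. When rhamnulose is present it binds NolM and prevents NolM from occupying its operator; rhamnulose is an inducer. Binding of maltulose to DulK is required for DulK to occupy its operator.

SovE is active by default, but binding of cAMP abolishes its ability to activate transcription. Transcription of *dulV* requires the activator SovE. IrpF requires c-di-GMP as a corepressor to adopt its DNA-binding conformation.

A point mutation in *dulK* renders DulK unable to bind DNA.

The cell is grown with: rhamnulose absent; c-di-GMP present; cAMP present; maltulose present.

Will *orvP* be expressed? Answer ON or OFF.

Rhamnulose is absent, so NolM is active.
c-di-GMP is present, so IrpF is active.
With repressor NolM bound, *temL* is not transcribed.
So TemL is not produced.
cAMP is present, so SovE is inactive.
Required activator SovE is absent, so *dulV* is not transcribed.
So DulV is not produced.
DulK is non-functional in this strain, so it has no effect.
With no repressor bound, *orvP* is transcribed.

ON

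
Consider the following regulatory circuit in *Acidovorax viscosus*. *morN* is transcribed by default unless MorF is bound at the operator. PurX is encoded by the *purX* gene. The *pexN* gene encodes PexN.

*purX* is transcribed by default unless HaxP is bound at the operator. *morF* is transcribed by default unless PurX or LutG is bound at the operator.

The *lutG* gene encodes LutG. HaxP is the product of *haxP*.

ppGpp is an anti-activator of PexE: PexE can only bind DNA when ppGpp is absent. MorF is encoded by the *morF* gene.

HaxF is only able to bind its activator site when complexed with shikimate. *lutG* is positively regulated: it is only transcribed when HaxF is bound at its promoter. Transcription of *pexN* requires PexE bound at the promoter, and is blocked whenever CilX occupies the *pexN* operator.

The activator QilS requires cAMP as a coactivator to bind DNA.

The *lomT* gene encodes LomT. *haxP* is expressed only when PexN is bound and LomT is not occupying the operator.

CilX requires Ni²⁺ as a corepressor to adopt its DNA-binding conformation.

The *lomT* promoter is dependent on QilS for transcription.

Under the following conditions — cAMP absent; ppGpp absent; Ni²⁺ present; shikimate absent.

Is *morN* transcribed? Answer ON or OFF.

ON

Ni²⁺ is present, so CilX is active.
ppGpp is absent, so PexE is active.
With repressor CilX bound, *pexN* is not transcribed.
So PexN is not produced.
cAMP is absent, so QilS is inactive.
Required activator QilS is absent, so *lomT* is not transcribed.
So LomT is not produced.
Required activator PexN is absent, so *haxP* is not transcribed.
So HaxP is not produced.
With no repressor bound, *purX* is transcribed.
So PurX is produced and active.
Shikimate is absent, so HaxF is inactive.
Required activator HaxF is absent, so *lutG* is not transcribed.
So LutG is not produced.
With repressor PurX bound, *morF* is not transcribed.
So MorF is not produced.
With no repressor bound, *morN* is transcribed.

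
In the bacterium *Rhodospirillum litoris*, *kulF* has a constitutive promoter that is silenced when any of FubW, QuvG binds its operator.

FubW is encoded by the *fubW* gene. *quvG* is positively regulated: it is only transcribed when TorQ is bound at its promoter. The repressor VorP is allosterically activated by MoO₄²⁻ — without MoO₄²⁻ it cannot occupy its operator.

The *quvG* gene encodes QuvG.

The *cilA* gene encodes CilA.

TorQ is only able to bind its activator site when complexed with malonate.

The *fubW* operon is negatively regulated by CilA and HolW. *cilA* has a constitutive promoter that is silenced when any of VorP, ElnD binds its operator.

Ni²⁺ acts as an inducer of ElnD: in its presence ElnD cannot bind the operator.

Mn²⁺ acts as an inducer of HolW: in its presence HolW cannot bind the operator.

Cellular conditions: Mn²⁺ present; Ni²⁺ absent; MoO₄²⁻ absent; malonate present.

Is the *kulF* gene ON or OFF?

OFF

MoO₄²⁻ is absent, so VorP is inactive.
Ni²⁺ is absent, so ElnD is active.
With repressor ElnD bound, *cilA* is not transcribed.
So CilA is not produced.
Mn²⁺ is present, so HolW is inactive.
With no repressor bound, *fubW* is transcribed.
So FubW is produced and active.
Malonate is present, so TorQ is active.
No repressor is bound and TorQ is active, so *quvG* is transcribed.
So QuvG is produced and active.
With repressor FubW bound, *kulF* is not transcribed.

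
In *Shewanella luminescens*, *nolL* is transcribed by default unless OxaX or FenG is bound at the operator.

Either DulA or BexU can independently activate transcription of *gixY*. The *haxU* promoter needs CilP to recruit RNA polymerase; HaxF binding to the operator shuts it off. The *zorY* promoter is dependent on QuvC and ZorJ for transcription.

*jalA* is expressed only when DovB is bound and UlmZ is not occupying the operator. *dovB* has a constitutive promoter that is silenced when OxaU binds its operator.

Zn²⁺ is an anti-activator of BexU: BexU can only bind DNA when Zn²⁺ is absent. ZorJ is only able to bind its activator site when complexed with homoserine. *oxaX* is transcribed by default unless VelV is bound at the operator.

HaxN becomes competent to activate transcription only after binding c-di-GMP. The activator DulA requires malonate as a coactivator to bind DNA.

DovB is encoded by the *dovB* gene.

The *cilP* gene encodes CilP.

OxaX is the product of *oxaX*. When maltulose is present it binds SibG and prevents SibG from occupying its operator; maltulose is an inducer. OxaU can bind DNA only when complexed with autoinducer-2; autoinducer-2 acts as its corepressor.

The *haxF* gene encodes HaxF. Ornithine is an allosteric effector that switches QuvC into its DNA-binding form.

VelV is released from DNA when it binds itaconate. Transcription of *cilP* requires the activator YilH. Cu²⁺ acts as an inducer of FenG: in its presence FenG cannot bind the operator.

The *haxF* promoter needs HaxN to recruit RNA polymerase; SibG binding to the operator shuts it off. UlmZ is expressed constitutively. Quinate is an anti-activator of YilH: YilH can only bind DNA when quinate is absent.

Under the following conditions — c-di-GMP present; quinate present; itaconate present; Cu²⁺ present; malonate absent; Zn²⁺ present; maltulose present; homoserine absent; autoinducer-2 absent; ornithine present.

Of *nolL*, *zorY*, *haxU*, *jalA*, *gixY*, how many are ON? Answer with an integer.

0

Itaconate is present, so VelV is inactive.
With no repressor bound, *oxaX* is transcribed.
So OxaX is produced and active.
Cu²⁺ is present, so FenG is inactive.
With repressor OxaX bound, *nolL* is not transcribed.
→ *nolL* is OFF.
Ornithine is present, so QuvC is active.
Homoserine is absent, so ZorJ is inactive.
Required activator ZorJ is absent, so *zorY* is not transcribed.
→ *zorY* is OFF.
Quinate is present, so YilH is inactive.
Required activator YilH is absent, so *cilP* is not transcribed.
So CilP is not produced.
Maltulose is present, so SibG is inactive.
c-di-GMP is present, so HaxN is active.
No repressor is bound and HaxN is active, so *haxF* is transcribed.
So HaxF is produced and active.
With repressor HaxF bound, *haxU* is not transcribed.
→ *haxU* is OFF.
Autoinducer-2 is absent, so OxaU is inactive.
With no repressor bound, *dovB* is transcribed.
So DovB is produced and active.
UlmZ is produced constitutively and is active.
With repressor UlmZ bound, *jalA* is not transcribed.
→ *jalA* is OFF.
Malonate is absent, so DulA is inactive.
Zn²⁺ is present, so BexU is inactive.
No activator is available at the *gixY* promoter, so *gixY* is not transcribed.
→ *gixY* is OFF.
0 of the 5 genes are transcribed.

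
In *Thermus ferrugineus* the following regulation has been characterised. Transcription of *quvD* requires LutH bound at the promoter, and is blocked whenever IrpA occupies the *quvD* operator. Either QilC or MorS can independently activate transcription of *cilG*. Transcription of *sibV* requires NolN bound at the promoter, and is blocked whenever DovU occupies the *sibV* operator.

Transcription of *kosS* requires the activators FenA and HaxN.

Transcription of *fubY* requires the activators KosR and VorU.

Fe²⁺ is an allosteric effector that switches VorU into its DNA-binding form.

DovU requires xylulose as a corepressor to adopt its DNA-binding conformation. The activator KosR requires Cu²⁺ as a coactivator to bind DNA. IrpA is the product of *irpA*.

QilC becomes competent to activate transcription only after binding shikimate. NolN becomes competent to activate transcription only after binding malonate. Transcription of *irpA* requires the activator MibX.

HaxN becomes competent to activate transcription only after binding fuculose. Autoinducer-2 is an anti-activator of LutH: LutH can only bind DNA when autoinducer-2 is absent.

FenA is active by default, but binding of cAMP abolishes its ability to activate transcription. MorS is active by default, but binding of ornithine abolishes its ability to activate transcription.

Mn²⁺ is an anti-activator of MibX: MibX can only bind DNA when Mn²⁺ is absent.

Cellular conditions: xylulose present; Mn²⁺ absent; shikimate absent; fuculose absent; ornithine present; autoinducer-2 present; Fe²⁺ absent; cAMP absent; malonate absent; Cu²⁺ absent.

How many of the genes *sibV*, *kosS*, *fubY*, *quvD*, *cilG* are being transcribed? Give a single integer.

Xylulose is present, so DovU is active.
Malonate is absent, so NolN is inactive.
With repressor DovU bound, *sibV* is not transcribed.
→ *sibV* is OFF.
cAMP is absent, so FenA is active.
Fuculose is absent, so HaxN is inactive.
Required activator HaxN is absent, so *kosS* is not transcribed.
→ *kosS* is OFF.
Cu²⁺ is absent, so KosR is inactive.
Fe²⁺ is absent, so VorU is inactive.
Required activator KosR is absent, so *fubY* is not transcribed.
→ *fubY* is OFF.
Mn²⁺ is absent, so MibX is active.
No repressor is bound and MibX is active, so *irpA* is transcribed.
So IrpA is produced and active.
Autoinducer-2 is present, so LutH is inactive.
With repressor IrpA bound, *quvD* is not transcribed.
→ *quvD* is OFF.
Shikimate is absent, so QilC is inactive.
Ornithine is present, so MorS is inactive.
No activator is available at the *cilG* promoter, so *cilG* is not transcribed.
→ *cilG* is OFF.
0 of the 5 genes are transcribed.

0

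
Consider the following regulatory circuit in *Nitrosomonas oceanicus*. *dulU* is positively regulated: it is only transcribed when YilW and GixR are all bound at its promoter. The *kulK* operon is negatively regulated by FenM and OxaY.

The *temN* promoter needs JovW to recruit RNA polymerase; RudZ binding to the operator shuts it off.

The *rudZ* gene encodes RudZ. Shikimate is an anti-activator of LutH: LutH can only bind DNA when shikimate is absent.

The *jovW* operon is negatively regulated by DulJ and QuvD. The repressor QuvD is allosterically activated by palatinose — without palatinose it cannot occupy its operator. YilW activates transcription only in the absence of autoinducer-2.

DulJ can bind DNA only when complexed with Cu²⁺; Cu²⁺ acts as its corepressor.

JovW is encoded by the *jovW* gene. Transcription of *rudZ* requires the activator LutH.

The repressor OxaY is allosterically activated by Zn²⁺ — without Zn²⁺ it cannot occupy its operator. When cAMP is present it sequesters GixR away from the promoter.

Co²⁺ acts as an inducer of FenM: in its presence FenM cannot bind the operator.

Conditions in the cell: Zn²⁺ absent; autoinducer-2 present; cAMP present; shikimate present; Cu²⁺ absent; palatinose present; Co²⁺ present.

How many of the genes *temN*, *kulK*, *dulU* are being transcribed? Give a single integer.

Shikimate is present, so LutH is inactive.
Required activator LutH is absent, so *rudZ* is not transcribed.
So RudZ is not produced.
Cu²⁺ is absent, so DulJ is inactive.
Palatinose is present, so QuvD is active.
With repressor QuvD bound, *jovW* is not transcribed.
So JovW is not produced.
Required activator JovW is absent, so *temN* is not transcribed.
→ *temN* is OFF.
Co²⁺ is present, so FenM is inactive.
Zn²⁺ is absent, so OxaY is inactive.
With no repressor bound, *kulK* is transcribed.
→ *kulK* is ON.
Autoinducer-2 is present, so YilW is inactive.
cAMP is present, so GixR is inactive.
Required activator YilW is absent, so *dulU* is not transcribed.
→ *dulU* is OFF.
1 of the 3 genes is transcribed.

1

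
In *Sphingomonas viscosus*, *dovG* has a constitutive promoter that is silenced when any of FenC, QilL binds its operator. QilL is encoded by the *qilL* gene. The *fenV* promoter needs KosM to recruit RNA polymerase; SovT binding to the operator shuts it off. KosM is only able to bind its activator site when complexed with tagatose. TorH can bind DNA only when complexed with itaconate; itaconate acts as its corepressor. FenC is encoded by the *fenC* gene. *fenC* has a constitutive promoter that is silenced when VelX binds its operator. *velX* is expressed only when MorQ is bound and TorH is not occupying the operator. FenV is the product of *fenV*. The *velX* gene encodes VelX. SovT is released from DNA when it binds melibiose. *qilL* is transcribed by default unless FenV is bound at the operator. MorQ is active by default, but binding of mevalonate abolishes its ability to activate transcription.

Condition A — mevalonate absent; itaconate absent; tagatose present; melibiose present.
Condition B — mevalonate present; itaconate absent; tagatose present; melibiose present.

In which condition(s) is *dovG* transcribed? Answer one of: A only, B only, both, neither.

Condition A:
Mevalonate is absent, so MorQ is active.
Itaconate is absent, so TorH is inactive.
No repressor is bound and MorQ is active, so *velX* is transcribed.
So VelX is produced and active.
With repressor VelX bound, *fenC* is not transcribed.
So FenC is not produced.
Tagatose is present, so KosM is active.
Melibiose is present, so SovT is inactive.
No repressor is bound and KosM is active, so *fenV* is transcribed.
So FenV is produced and active.
With repressor FenV bound, *qilL* is not transcribed.
So QilL is not produced.
With no repressor bound, *dovG* is transcribed.
→ *dovG* is ON in A.
Condition B:
Mevalonate is present, so MorQ is inactive.
Itaconate is absent, so TorH is inactive.
Required activator MorQ is absent, so *velX* is not transcribed.
So VelX is not produced.
With no repressor bound, *fenC* is transcribed.
So FenC is produced and active.
Tagatose is present, so KosM is active.
Melibiose is present, so SovT is inactive.
No repressor is bound and KosM is active, so *fenV* is transcribed.
So FenV is produced and active.
With repressor FenV bound, *qilL* is not transcribed.
So QilL is not produced.
With repressor FenC bound, *dovG* is not transcribed.
→ *dovG* is OFF in B.

A only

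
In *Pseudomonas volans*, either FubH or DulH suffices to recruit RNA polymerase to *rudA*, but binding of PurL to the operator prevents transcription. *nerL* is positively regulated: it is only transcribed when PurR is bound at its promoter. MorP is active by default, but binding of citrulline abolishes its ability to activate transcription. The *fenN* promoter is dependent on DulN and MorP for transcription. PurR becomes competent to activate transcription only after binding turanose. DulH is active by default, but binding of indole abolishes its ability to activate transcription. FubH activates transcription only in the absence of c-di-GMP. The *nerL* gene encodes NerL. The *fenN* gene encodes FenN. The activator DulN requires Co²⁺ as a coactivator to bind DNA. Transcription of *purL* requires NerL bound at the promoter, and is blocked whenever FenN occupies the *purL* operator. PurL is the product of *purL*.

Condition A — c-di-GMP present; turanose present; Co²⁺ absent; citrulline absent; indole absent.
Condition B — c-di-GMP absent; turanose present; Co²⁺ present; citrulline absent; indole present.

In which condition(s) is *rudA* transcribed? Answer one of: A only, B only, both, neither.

Condition A:
c-di-GMP is present, so FubH is inactive.
Turanose is present, so PurR is active.
No repressor is bound and PurR is active, so *nerL* is transcribed.
So NerL is produced and active.
Co²⁺ is absent, so DulN is inactive.
Citrulline is absent, so MorP is active.
Required activator DulN is absent, so *fenN* is not transcribed.
So FenN is not produced.
No repressor is bound and NerL is active, so *purL* is transcribed.
So PurL is produced and active.
Indole is absent, so DulH is active.
With repressor PurL bound, *rudA* is not transcribed.
→ *rudA* is OFF in A.
Condition B:
c-di-GMP is absent, so FubH is active.
Turanose is present, so PurR is active.
No repressor is bound and PurR is active, so *nerL* is transcribed.
So NerL is produced and active.
Co²⁺ is present, so DulN is active.
Citrulline is absent, so MorP is active.
No repressor is bound and DulN and MorP are active, so *fenN* is transcribed.
So FenN is produced and active.
With repressor FenN bound, *purL* is not transcribed.
So PurL is not produced.
Indole is present, so DulH is inactive.
Activator FubH is present, so *rudA* is transcribed.
→ *rudA* is ON in B.

B only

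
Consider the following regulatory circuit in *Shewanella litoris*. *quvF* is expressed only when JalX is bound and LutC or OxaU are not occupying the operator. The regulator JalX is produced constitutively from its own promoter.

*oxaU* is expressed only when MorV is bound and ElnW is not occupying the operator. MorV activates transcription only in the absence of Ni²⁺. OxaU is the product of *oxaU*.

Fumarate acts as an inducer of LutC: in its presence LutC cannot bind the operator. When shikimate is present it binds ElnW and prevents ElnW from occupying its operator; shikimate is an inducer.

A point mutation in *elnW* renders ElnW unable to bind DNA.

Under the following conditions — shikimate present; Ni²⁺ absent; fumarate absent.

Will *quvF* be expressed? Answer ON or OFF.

JalX is produced constitutively and is active.
Fumarate is absent, so LutC is active.
Ni²⁺ is absent, so MorV is active.
ElnW is non-functional in this strain, so it has no effect.
No repressor is bound and MorV is active, so *oxaU* is transcribed.
So OxaU is produced and active.
With repressor LutC bound, *quvF* is not transcribed.

OFF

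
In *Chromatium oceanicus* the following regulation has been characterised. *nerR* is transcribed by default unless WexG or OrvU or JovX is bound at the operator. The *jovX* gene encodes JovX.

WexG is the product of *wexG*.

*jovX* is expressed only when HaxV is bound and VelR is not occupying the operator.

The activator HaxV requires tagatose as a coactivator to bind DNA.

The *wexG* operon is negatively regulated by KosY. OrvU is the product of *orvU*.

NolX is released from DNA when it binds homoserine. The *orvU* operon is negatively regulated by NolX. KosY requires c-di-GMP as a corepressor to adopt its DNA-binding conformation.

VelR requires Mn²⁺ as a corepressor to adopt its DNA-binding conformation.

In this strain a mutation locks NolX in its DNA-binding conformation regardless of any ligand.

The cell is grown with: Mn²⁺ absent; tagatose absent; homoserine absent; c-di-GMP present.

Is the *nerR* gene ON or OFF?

c-di-GMP is present, so KosY is active.
With repressor KosY bound, *wexG* is not transcribed.
So WexG is not produced.
NolX is constitutively active in this strain.
With repressor NolX bound, *orvU* is not transcribed.
So OrvU is not produced.
Mn²⁺ is absent, so VelR is inactive.
Tagatose is absent, so HaxV is inactive.
Required activator HaxV is absent, so *jovX* is not transcribed.
So JovX is not produced.
With no repressor bound, *nerR* is transcribed.

ON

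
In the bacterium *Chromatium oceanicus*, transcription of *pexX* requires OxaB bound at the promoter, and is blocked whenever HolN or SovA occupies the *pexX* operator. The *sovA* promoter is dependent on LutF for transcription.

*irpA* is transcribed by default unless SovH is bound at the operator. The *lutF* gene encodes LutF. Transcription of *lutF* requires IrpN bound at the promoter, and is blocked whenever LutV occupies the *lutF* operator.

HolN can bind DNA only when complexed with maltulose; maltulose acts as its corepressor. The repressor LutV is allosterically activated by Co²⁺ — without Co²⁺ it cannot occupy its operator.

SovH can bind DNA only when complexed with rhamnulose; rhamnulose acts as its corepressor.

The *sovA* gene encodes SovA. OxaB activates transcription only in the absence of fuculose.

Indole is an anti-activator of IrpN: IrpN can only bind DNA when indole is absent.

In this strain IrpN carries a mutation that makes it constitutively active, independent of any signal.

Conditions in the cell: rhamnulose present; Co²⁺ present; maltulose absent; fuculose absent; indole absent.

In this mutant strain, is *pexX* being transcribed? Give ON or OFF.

Maltulose is absent, so HolN is inactive.
Fuculose is absent, so OxaB is active.
IrpN is constitutively active in this strain.
Co²⁺ is present, so LutV is active.
With repressor LutV bound, *lutF* is not transcribed.
So LutF is not produced.
Required activator LutF is absent, so *sovA* is not transcribed.
So SovA is not produced.
No repressor is bound and OxaB is active, so *pexX* is transcribed.

ON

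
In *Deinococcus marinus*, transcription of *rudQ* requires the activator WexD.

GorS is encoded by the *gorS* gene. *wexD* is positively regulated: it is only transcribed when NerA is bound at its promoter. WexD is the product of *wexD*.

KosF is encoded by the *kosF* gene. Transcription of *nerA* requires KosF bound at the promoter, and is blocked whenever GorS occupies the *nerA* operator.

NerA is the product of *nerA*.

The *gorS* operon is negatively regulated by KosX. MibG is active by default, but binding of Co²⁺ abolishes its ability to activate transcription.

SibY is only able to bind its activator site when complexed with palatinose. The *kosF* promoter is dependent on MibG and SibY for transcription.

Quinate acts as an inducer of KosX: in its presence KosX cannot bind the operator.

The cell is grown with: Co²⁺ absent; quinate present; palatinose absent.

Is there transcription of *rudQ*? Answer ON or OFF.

OFF

Co²⁺ is absent, so MibG is active.
Palatinose is absent, so SibY is inactive.
Required activator SibY is absent, so *kosF* is not transcribed.
So KosF is not produced.
Quinate is present, so KosX is inactive.
With no repressor bound, *gorS* is transcribed.
So GorS is produced and active.
With repressor GorS bound, *nerA* is not transcribed.
So NerA is not produced.
Required activator NerA is absent, so *wexD* is not transcribed.
So WexD is not produced.
Required activator WexD is absent, so *rudQ* is not transcribed.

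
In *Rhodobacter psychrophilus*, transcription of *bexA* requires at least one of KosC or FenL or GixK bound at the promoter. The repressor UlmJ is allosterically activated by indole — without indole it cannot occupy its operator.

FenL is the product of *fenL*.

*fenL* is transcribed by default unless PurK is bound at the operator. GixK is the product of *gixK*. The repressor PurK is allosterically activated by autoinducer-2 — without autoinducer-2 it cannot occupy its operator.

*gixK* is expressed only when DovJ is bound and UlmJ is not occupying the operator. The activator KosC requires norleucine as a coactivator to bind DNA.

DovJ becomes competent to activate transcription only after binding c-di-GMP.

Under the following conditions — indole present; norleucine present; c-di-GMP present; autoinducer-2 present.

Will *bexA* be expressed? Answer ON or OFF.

Norleucine is present, so KosC is active.
Autoinducer-2 is present, so PurK is active.
With repressor PurK bound, *fenL* is not transcribed.
So FenL is not produced.
c-di-GMP is present, so DovJ is active.
Indole is present, so UlmJ is active.
With repressor UlmJ bound, *gixK* is not transcribed.
So GixK is not produced.
Activator KosC is present, so *bexA* is transcribed.

ON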